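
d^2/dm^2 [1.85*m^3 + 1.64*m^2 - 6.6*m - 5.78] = 11.1*m + 3.28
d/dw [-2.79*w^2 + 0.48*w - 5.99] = 0.48 - 5.58*w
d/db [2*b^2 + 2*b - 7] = 4*b + 2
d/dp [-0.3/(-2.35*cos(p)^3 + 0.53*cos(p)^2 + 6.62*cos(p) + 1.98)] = (2.115*cos(p)^2 - 0.318*cos(p) - 1.986)*sin(p)/(-2.35*cos(p)^3 + 0.53*cos(p)^2 + 6.62*cos(p) + 1.98)^2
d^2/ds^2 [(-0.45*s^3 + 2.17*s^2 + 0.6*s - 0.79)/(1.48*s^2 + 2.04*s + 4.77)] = (-8.88178419700125e-16*s^5 + 3.5527136788005e-15*s^4 - 7.866648*s^3 - 128.571648*s^2 - 101.158398*s + 91.649466)/(3.241792*s^6 + 13.405248*s^5 + 49.822128*s^4 + 94.899168*s^3 + 160.575372*s^2 + 139.247748*s + 108.531333)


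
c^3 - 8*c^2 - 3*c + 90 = (c - 6)*(c - 5)*(c + 3)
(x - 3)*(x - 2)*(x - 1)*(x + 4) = x^4 - 2*x^3 - 13*x^2 + 38*x - 24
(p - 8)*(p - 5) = p^2 - 13*p + 40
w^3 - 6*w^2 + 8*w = w*(w - 4)*(w - 2)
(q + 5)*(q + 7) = q^2 + 12*q + 35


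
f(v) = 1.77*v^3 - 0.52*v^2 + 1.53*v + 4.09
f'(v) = 5.31*v^2 - 1.04*v + 1.53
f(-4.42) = -165.67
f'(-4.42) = 109.87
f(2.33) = 27.22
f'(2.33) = 27.93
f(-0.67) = 2.30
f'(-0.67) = 4.61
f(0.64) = 5.32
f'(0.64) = 3.04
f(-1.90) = -12.83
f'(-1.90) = 22.68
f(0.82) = 5.97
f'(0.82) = 4.25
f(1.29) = 9.00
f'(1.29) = 9.02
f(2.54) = 33.63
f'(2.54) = 33.15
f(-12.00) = -3147.71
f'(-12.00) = 778.65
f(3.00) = 51.79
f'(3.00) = 46.20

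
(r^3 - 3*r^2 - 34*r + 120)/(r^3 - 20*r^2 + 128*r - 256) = (r^2 + r - 30)/(r^2 - 16*r + 64)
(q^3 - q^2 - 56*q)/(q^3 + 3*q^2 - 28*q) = (q - 8)/(q - 4)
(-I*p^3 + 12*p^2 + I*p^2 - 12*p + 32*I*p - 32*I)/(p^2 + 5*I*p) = (-I*p^3 + p^2*(12 + I) + 4*p*(-3 + 8*I) - 32*I)/(p*(p + 5*I))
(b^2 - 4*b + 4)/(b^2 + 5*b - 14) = (b - 2)/(b + 7)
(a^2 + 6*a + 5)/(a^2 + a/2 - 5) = 2*(a^2 + 6*a + 5)/(2*a^2 + a - 10)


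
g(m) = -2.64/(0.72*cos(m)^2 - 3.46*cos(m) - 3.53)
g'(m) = -2.64*(1.44*sin(m)*cos(m) - 3.46*sin(m))/(0.72*cos(m)^2 - 3.46*cos(m) - 3.53)^2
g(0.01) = 0.42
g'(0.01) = 0.00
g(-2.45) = 6.03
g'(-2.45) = -40.13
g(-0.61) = 0.45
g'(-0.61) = -0.10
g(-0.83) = 0.48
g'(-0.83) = -0.16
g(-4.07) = 2.20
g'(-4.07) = 6.36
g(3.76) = 11.34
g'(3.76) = -130.88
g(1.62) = 0.79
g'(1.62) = 0.83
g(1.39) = 0.64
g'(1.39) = 0.49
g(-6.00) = 0.43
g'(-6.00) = 0.04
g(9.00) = -11.99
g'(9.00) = 107.05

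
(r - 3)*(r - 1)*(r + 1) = r^3 - 3*r^2 - r + 3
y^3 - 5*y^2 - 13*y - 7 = (y - 7)*(y + 1)^2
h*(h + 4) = h^2 + 4*h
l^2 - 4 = (l - 2)*(l + 2)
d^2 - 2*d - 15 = (d - 5)*(d + 3)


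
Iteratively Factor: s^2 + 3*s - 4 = (s + 4)*(s - 1)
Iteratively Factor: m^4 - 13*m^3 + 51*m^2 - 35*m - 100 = (m - 5)*(m^3 - 8*m^2 + 11*m + 20) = (m - 5)*(m - 4)*(m^2 - 4*m - 5) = (m - 5)*(m - 4)*(m + 1)*(m - 5)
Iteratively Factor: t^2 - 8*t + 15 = (t - 3)*(t - 5)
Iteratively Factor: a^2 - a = (a - 1)*(a)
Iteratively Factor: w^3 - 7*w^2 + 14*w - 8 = (w - 4)*(w^2 - 3*w + 2) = (w - 4)*(w - 2)*(w - 1)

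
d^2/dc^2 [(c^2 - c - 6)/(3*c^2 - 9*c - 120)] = 4*(c^3 + 51*c^2 - 33*c + 713)/(3*(c^6 - 9*c^5 - 93*c^4 + 693*c^3 + 3720*c^2 - 14400*c - 64000))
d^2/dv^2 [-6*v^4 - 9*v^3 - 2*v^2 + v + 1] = -72*v^2 - 54*v - 4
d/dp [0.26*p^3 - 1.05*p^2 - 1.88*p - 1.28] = 0.78*p^2 - 2.1*p - 1.88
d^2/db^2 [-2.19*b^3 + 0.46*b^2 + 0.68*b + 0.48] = 0.92 - 13.14*b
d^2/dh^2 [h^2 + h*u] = 2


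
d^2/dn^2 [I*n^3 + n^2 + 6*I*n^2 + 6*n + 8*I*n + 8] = 6*I*n + 2 + 12*I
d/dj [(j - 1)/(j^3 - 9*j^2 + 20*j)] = (j*(j^2 - 9*j + 20) - (j - 1)*(3*j^2 - 18*j + 20))/(j^2*(j^2 - 9*j + 20)^2)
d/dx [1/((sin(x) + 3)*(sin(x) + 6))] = -(2*sin(x) + 9)*cos(x)/((sin(x) + 3)^2*(sin(x) + 6)^2)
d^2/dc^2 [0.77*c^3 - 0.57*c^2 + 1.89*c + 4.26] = 4.62*c - 1.14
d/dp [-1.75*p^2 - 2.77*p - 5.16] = -3.5*p - 2.77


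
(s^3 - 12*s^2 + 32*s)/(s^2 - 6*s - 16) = s*(s - 4)/(s + 2)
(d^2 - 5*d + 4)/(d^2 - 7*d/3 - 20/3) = 3*(d - 1)/(3*d + 5)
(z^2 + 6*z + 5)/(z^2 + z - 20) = (z + 1)/(z - 4)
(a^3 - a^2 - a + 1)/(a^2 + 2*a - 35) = (a^3 - a^2 - a + 1)/(a^2 + 2*a - 35)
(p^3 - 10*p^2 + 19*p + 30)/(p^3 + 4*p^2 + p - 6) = (p^3 - 10*p^2 + 19*p + 30)/(p^3 + 4*p^2 + p - 6)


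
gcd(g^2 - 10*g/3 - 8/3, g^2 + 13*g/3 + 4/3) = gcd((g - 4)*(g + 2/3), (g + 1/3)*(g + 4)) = 1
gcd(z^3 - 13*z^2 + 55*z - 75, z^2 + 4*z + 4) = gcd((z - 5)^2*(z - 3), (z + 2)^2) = 1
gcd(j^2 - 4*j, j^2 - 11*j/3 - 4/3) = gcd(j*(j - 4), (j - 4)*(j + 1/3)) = j - 4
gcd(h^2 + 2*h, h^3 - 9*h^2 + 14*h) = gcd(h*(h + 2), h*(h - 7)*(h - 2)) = h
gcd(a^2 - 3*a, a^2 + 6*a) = a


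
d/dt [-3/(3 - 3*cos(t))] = sin(t)/(cos(t) - 1)^2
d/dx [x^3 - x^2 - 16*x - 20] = 3*x^2 - 2*x - 16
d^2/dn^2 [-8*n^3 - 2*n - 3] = -48*n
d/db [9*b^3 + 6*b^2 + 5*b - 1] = 27*b^2 + 12*b + 5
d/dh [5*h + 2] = 5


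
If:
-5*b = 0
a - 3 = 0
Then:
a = 3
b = 0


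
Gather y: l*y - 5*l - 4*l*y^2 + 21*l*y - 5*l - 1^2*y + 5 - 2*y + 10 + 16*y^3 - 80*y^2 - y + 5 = -10*l + 16*y^3 + y^2*(-4*l - 80) + y*(22*l - 4) + 20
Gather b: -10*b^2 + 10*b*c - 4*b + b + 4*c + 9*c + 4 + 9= -10*b^2 + b*(10*c - 3) + 13*c + 13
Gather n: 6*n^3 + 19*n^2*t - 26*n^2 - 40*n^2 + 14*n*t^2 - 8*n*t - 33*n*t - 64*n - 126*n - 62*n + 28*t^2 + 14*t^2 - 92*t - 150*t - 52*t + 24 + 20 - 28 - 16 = 6*n^3 + n^2*(19*t - 66) + n*(14*t^2 - 41*t - 252) + 42*t^2 - 294*t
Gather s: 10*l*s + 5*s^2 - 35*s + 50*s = 5*s^2 + s*(10*l + 15)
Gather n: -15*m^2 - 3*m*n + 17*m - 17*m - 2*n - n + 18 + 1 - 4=-15*m^2 + n*(-3*m - 3) + 15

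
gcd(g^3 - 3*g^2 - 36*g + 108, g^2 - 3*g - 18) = g - 6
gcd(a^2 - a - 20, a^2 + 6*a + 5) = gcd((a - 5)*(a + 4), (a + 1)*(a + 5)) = 1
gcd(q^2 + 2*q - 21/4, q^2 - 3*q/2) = q - 3/2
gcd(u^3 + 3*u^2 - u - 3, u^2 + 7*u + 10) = 1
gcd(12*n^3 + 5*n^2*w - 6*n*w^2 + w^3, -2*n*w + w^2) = 1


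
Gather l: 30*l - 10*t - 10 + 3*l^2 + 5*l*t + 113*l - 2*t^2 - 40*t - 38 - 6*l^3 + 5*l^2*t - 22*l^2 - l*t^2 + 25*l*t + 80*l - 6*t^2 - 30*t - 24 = -6*l^3 + l^2*(5*t - 19) + l*(-t^2 + 30*t + 223) - 8*t^2 - 80*t - 72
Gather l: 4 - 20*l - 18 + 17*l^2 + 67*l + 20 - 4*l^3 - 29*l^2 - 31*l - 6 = -4*l^3 - 12*l^2 + 16*l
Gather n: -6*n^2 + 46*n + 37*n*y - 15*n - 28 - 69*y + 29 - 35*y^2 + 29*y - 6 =-6*n^2 + n*(37*y + 31) - 35*y^2 - 40*y - 5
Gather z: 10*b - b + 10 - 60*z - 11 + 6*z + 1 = 9*b - 54*z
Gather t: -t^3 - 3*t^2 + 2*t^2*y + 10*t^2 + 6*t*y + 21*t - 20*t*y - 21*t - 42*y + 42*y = -t^3 + t^2*(2*y + 7) - 14*t*y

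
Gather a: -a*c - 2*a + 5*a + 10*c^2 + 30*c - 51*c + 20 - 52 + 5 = a*(3 - c) + 10*c^2 - 21*c - 27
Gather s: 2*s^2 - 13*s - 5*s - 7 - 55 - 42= 2*s^2 - 18*s - 104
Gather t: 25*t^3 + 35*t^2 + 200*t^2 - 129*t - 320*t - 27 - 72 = 25*t^3 + 235*t^2 - 449*t - 99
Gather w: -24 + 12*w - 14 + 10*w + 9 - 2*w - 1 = 20*w - 30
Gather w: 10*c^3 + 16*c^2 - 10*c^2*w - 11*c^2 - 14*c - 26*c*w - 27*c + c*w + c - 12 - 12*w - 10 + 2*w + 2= 10*c^3 + 5*c^2 - 40*c + w*(-10*c^2 - 25*c - 10) - 20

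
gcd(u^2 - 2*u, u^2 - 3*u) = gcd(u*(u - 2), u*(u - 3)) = u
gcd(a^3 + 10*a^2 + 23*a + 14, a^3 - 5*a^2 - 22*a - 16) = a^2 + 3*a + 2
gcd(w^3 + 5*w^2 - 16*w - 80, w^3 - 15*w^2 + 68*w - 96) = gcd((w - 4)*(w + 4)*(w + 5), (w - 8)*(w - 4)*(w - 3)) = w - 4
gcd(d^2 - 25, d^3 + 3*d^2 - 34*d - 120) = d + 5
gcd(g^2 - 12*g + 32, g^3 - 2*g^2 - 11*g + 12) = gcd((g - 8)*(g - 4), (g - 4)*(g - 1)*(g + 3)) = g - 4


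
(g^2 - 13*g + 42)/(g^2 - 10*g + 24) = (g - 7)/(g - 4)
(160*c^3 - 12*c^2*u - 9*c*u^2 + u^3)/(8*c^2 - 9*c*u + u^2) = (-20*c^2 - c*u + u^2)/(-c + u)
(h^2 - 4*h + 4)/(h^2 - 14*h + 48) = (h^2 - 4*h + 4)/(h^2 - 14*h + 48)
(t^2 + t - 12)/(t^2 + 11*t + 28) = (t - 3)/(t + 7)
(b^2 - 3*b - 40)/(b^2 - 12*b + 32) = (b + 5)/(b - 4)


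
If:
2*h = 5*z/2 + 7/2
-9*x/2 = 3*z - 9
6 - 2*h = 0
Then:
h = 3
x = 4/3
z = 1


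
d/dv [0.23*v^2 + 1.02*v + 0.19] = 0.46*v + 1.02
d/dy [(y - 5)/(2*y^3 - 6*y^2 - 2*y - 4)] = (y^3 - 3*y^2 - y + (y - 5)*(-3*y^2 + 6*y + 1) - 2)/(2*(-y^3 + 3*y^2 + y + 2)^2)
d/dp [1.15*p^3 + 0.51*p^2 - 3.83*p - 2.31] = 3.45*p^2 + 1.02*p - 3.83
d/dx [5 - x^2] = -2*x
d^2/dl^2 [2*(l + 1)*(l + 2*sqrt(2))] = 4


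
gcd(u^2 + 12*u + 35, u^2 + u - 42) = u + 7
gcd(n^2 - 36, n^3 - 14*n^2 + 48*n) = n - 6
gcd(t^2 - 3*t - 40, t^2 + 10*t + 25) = t + 5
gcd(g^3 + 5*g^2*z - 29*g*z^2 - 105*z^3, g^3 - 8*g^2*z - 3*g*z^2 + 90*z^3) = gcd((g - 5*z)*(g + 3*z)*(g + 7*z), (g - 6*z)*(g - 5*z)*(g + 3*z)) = -g^2 + 2*g*z + 15*z^2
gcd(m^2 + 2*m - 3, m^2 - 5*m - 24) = m + 3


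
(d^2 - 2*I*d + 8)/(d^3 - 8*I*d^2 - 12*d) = (-d^2 + 2*I*d - 8)/(d*(-d^2 + 8*I*d + 12))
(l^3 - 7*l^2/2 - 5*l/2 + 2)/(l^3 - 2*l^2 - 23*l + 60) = (2*l^2 + l - 1)/(2*(l^2 + 2*l - 15))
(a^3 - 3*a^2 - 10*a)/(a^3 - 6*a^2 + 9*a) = (a^2 - 3*a - 10)/(a^2 - 6*a + 9)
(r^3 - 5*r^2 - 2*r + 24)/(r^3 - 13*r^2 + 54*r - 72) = (r + 2)/(r - 6)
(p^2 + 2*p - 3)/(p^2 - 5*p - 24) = (p - 1)/(p - 8)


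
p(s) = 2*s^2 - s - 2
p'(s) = 4*s - 1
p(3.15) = 14.70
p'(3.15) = 11.60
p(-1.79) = 6.20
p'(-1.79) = -8.16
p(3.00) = 13.00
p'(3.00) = 11.00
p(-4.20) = 37.48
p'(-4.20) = -17.80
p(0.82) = -1.48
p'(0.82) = 2.28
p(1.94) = 3.59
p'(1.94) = 6.76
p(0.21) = -2.12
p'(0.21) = -0.16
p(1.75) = 2.38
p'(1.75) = 6.00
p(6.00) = 64.00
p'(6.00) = 23.00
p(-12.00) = 298.00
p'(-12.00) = -49.00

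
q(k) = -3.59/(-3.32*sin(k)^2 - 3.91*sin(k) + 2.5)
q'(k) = -3.59*(6.64*sin(k)*cos(k) + 3.91*cos(k))/(-3.32*sin(k)^2 - 3.91*sin(k) + 2.5)^2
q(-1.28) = -1.12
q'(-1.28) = 0.25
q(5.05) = -1.11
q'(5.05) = 0.27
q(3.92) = -0.99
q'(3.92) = -0.15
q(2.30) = 1.59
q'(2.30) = 4.14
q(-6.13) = -1.97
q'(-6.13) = -5.24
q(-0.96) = -1.03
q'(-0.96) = 0.26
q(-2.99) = -1.19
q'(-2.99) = 1.14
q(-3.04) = -1.25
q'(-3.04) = 1.41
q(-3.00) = -1.20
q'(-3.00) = 1.19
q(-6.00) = -3.13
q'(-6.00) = -15.07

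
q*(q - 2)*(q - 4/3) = q^3 - 10*q^2/3 + 8*q/3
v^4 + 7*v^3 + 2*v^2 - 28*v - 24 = (v - 2)*(v + 1)*(v + 2)*(v + 6)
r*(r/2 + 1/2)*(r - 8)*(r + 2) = r^4/2 - 5*r^3/2 - 11*r^2 - 8*r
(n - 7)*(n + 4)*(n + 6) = n^3 + 3*n^2 - 46*n - 168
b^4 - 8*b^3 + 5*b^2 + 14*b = b*(b - 7)*(b - 2)*(b + 1)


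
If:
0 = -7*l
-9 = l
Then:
No Solution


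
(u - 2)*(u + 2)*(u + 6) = u^3 + 6*u^2 - 4*u - 24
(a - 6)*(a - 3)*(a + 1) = a^3 - 8*a^2 + 9*a + 18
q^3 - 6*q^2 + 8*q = q*(q - 4)*(q - 2)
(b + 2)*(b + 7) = b^2 + 9*b + 14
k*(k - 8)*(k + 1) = k^3 - 7*k^2 - 8*k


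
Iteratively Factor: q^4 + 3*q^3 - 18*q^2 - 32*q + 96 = (q + 4)*(q^3 - q^2 - 14*q + 24) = (q - 2)*(q + 4)*(q^2 + q - 12) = (q - 2)*(q + 4)^2*(q - 3)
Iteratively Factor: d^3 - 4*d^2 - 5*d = (d)*(d^2 - 4*d - 5) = d*(d - 5)*(d + 1)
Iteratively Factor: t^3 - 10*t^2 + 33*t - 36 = (t - 3)*(t^2 - 7*t + 12) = (t - 4)*(t - 3)*(t - 3)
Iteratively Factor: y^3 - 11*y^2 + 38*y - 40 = (y - 5)*(y^2 - 6*y + 8) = (y - 5)*(y - 2)*(y - 4)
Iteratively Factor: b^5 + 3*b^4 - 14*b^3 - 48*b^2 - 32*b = (b - 4)*(b^4 + 7*b^3 + 14*b^2 + 8*b) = b*(b - 4)*(b^3 + 7*b^2 + 14*b + 8) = b*(b - 4)*(b + 2)*(b^2 + 5*b + 4) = b*(b - 4)*(b + 1)*(b + 2)*(b + 4)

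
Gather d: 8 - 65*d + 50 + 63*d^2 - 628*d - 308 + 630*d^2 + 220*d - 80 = 693*d^2 - 473*d - 330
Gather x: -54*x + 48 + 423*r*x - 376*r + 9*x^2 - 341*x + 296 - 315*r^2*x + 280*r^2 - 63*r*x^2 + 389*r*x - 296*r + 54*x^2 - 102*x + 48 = 280*r^2 - 672*r + x^2*(63 - 63*r) + x*(-315*r^2 + 812*r - 497) + 392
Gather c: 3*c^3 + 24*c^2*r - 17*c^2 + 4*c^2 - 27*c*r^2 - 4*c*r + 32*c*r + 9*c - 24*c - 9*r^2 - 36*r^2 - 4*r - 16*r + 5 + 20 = 3*c^3 + c^2*(24*r - 13) + c*(-27*r^2 + 28*r - 15) - 45*r^2 - 20*r + 25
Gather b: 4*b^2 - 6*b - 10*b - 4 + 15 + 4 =4*b^2 - 16*b + 15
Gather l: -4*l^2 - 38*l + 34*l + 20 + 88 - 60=-4*l^2 - 4*l + 48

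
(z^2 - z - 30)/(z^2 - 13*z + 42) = (z + 5)/(z - 7)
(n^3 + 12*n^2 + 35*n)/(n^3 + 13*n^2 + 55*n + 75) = n*(n + 7)/(n^2 + 8*n + 15)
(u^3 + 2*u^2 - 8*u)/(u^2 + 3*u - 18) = u*(u^2 + 2*u - 8)/(u^2 + 3*u - 18)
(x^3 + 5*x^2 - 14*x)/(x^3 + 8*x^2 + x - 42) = x/(x + 3)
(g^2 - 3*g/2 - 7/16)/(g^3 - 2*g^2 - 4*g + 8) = (16*g^2 - 24*g - 7)/(16*(g^3 - 2*g^2 - 4*g + 8))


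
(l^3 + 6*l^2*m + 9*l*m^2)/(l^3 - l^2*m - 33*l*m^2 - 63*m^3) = l/(l - 7*m)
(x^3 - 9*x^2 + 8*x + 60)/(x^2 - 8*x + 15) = (x^2 - 4*x - 12)/(x - 3)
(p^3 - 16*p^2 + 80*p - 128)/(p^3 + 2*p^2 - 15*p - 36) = (p^2 - 12*p + 32)/(p^2 + 6*p + 9)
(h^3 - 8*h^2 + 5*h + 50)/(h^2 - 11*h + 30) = (h^2 - 3*h - 10)/(h - 6)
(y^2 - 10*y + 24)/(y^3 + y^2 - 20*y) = (y - 6)/(y*(y + 5))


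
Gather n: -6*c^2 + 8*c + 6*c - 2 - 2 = -6*c^2 + 14*c - 4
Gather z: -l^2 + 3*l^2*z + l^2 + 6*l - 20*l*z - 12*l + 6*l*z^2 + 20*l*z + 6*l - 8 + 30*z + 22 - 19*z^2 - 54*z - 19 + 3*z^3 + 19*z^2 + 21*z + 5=6*l*z^2 + 3*z^3 + z*(3*l^2 - 3)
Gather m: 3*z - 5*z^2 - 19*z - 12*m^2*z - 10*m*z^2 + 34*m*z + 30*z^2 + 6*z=-12*m^2*z + m*(-10*z^2 + 34*z) + 25*z^2 - 10*z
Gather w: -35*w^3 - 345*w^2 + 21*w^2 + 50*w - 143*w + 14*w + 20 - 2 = -35*w^3 - 324*w^2 - 79*w + 18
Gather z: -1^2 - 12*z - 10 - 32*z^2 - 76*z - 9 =-32*z^2 - 88*z - 20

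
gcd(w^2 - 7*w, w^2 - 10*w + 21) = w - 7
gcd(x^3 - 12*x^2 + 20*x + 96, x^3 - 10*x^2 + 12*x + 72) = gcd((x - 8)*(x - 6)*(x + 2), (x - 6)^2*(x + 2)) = x^2 - 4*x - 12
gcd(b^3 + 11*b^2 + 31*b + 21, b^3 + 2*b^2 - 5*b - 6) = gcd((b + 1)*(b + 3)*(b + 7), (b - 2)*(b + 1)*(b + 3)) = b^2 + 4*b + 3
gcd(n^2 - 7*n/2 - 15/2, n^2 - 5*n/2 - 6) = n + 3/2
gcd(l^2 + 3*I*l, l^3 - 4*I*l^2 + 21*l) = l^2 + 3*I*l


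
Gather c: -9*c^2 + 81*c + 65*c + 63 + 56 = -9*c^2 + 146*c + 119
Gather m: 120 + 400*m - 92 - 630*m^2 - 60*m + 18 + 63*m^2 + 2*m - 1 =-567*m^2 + 342*m + 45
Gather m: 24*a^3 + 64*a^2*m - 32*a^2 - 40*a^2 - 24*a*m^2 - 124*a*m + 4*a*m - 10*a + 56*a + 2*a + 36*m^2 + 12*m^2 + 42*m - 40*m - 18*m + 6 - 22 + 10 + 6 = 24*a^3 - 72*a^2 + 48*a + m^2*(48 - 24*a) + m*(64*a^2 - 120*a - 16)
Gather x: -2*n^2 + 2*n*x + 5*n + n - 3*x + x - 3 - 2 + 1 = -2*n^2 + 6*n + x*(2*n - 2) - 4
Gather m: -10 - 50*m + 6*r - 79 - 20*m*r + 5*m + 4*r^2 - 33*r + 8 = m*(-20*r - 45) + 4*r^2 - 27*r - 81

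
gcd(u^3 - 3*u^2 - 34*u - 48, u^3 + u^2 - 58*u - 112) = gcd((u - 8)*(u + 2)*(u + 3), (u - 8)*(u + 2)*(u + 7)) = u^2 - 6*u - 16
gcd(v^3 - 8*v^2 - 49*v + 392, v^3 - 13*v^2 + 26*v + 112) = v^2 - 15*v + 56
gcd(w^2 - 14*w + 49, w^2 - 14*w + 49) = w^2 - 14*w + 49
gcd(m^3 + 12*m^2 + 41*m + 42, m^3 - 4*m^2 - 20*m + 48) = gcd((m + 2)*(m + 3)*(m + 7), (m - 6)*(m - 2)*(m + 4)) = 1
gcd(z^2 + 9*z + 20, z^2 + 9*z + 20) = z^2 + 9*z + 20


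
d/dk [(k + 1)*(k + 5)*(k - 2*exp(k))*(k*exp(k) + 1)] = (k + 1)^2*(k + 5)*(k - 2*exp(k))*exp(k) - (k + 1)*(k + 5)*(k*exp(k) + 1)*(2*exp(k) - 1) + (k + 1)*(k - 2*exp(k))*(k*exp(k) + 1) + (k + 5)*(k - 2*exp(k))*(k*exp(k) + 1)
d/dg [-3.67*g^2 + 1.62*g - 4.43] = 1.62 - 7.34*g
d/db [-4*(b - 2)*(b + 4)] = -8*b - 8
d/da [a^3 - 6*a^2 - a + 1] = 3*a^2 - 12*a - 1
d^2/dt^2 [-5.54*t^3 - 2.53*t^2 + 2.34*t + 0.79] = -33.24*t - 5.06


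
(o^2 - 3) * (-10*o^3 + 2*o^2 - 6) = -10*o^5 + 2*o^4 + 30*o^3 - 12*o^2 + 18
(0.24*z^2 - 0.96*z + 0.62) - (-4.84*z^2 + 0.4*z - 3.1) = 5.08*z^2 - 1.36*z + 3.72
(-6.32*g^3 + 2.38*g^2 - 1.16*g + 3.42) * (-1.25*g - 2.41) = 7.9*g^4 + 12.2562*g^3 - 4.2858*g^2 - 1.4794*g - 8.2422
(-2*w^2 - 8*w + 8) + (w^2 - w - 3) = -w^2 - 9*w + 5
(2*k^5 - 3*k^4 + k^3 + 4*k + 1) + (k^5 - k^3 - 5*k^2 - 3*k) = 3*k^5 - 3*k^4 - 5*k^2 + k + 1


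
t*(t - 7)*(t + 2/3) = t^3 - 19*t^2/3 - 14*t/3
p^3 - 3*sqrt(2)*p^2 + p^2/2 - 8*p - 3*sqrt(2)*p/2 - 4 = (p + 1/2)*(p - 4*sqrt(2))*(p + sqrt(2))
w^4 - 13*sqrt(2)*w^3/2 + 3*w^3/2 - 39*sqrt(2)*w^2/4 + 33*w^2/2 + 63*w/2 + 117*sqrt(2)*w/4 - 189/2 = (w - 3/2)*(w + 3)*(w - 7*sqrt(2)/2)*(w - 3*sqrt(2))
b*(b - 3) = b^2 - 3*b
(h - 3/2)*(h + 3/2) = h^2 - 9/4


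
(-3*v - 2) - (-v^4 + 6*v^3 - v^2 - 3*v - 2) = v^4 - 6*v^3 + v^2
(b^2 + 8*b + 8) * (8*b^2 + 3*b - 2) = 8*b^4 + 67*b^3 + 86*b^2 + 8*b - 16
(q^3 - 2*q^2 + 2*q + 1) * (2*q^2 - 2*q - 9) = 2*q^5 - 6*q^4 - q^3 + 16*q^2 - 20*q - 9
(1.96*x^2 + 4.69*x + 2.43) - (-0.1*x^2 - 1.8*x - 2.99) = 2.06*x^2 + 6.49*x + 5.42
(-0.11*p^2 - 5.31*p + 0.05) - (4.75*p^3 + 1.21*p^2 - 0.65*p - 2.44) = -4.75*p^3 - 1.32*p^2 - 4.66*p + 2.49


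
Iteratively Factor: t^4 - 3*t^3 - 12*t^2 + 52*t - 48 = (t - 3)*(t^3 - 12*t + 16) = (t - 3)*(t + 4)*(t^2 - 4*t + 4) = (t - 3)*(t - 2)*(t + 4)*(t - 2)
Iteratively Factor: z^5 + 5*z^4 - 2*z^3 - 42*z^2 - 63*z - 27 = (z + 1)*(z^4 + 4*z^3 - 6*z^2 - 36*z - 27) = (z + 1)^2*(z^3 + 3*z^2 - 9*z - 27) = (z - 3)*(z + 1)^2*(z^2 + 6*z + 9) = (z - 3)*(z + 1)^2*(z + 3)*(z + 3)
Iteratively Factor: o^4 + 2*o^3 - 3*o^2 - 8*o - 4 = (o + 2)*(o^3 - 3*o - 2) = (o - 2)*(o + 2)*(o^2 + 2*o + 1) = (o - 2)*(o + 1)*(o + 2)*(o + 1)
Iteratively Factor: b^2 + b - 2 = (b - 1)*(b + 2)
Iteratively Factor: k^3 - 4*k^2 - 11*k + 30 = (k - 5)*(k^2 + k - 6) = (k - 5)*(k - 2)*(k + 3)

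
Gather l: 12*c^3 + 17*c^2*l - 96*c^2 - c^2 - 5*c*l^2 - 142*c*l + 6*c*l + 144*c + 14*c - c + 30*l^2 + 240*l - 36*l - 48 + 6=12*c^3 - 97*c^2 + 157*c + l^2*(30 - 5*c) + l*(17*c^2 - 136*c + 204) - 42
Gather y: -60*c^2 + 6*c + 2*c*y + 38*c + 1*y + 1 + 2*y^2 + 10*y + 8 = -60*c^2 + 44*c + 2*y^2 + y*(2*c + 11) + 9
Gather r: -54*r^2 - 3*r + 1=-54*r^2 - 3*r + 1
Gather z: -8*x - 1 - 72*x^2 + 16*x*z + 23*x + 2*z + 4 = -72*x^2 + 15*x + z*(16*x + 2) + 3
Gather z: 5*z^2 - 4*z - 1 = 5*z^2 - 4*z - 1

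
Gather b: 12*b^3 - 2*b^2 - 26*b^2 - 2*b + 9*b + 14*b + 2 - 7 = 12*b^3 - 28*b^2 + 21*b - 5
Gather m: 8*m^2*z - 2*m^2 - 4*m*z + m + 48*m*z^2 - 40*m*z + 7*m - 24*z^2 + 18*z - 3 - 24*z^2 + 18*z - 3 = m^2*(8*z - 2) + m*(48*z^2 - 44*z + 8) - 48*z^2 + 36*z - 6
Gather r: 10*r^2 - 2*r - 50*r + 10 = 10*r^2 - 52*r + 10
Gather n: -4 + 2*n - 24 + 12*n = 14*n - 28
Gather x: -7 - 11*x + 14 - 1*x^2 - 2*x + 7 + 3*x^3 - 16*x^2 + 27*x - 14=3*x^3 - 17*x^2 + 14*x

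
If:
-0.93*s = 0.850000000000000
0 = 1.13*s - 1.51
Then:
No Solution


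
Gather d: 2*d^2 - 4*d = 2*d^2 - 4*d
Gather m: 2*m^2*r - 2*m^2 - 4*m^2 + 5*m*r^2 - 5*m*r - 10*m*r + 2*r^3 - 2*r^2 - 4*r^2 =m^2*(2*r - 6) + m*(5*r^2 - 15*r) + 2*r^3 - 6*r^2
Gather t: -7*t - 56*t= -63*t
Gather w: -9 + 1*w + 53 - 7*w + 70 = 114 - 6*w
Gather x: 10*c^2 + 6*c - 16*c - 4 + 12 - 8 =10*c^2 - 10*c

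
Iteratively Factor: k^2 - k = (k)*(k - 1)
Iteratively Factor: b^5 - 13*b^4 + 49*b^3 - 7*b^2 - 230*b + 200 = (b - 4)*(b^4 - 9*b^3 + 13*b^2 + 45*b - 50) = (b - 5)*(b - 4)*(b^3 - 4*b^2 - 7*b + 10) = (b - 5)*(b - 4)*(b + 2)*(b^2 - 6*b + 5) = (b - 5)*(b - 4)*(b - 1)*(b + 2)*(b - 5)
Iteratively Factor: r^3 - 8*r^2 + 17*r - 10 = (r - 2)*(r^2 - 6*r + 5) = (r - 5)*(r - 2)*(r - 1)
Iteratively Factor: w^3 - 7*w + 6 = (w + 3)*(w^2 - 3*w + 2) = (w - 2)*(w + 3)*(w - 1)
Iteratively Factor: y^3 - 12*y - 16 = (y - 4)*(y^2 + 4*y + 4) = (y - 4)*(y + 2)*(y + 2)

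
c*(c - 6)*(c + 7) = c^3 + c^2 - 42*c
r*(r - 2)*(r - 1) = r^3 - 3*r^2 + 2*r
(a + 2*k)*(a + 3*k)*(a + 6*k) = a^3 + 11*a^2*k + 36*a*k^2 + 36*k^3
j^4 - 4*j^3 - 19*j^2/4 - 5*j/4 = j*(j - 5)*(j + 1/2)^2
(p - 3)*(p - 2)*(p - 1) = p^3 - 6*p^2 + 11*p - 6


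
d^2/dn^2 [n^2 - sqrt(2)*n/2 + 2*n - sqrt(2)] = 2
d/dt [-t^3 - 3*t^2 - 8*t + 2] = -3*t^2 - 6*t - 8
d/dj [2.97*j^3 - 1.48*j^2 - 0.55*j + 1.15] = 8.91*j^2 - 2.96*j - 0.55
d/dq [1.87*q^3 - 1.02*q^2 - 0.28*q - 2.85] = 5.61*q^2 - 2.04*q - 0.28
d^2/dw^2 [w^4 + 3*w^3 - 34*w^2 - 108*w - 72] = 12*w^2 + 18*w - 68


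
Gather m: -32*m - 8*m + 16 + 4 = 20 - 40*m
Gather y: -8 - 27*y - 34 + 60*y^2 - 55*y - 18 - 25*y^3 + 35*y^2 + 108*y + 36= -25*y^3 + 95*y^2 + 26*y - 24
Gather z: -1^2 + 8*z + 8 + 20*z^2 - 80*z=20*z^2 - 72*z + 7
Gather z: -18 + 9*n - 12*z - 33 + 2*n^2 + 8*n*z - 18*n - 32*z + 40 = 2*n^2 - 9*n + z*(8*n - 44) - 11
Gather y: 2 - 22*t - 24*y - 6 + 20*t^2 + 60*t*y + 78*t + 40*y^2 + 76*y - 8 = 20*t^2 + 56*t + 40*y^2 + y*(60*t + 52) - 12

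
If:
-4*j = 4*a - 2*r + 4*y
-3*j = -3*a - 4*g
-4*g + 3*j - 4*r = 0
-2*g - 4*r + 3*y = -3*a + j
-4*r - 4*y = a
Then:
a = 0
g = 0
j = 0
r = 0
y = 0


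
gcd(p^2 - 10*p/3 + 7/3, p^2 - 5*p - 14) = 1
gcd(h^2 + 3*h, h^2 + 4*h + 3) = h + 3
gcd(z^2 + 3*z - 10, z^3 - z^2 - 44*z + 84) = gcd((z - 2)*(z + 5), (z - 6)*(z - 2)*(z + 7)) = z - 2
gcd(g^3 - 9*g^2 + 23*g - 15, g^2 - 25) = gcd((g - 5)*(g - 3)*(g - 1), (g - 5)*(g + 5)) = g - 5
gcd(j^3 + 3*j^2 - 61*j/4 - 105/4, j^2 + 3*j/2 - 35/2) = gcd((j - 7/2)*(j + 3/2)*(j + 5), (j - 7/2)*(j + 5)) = j^2 + 3*j/2 - 35/2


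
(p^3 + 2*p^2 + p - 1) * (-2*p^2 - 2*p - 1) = -2*p^5 - 6*p^4 - 7*p^3 - 2*p^2 + p + 1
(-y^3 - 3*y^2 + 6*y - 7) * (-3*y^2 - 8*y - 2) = 3*y^5 + 17*y^4 + 8*y^3 - 21*y^2 + 44*y + 14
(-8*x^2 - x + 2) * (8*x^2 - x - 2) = -64*x^4 + 33*x^2 - 4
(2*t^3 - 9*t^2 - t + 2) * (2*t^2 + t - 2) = 4*t^5 - 16*t^4 - 15*t^3 + 21*t^2 + 4*t - 4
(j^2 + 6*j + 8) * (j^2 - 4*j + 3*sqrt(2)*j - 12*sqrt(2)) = j^4 + 2*j^3 + 3*sqrt(2)*j^3 - 16*j^2 + 6*sqrt(2)*j^2 - 48*sqrt(2)*j - 32*j - 96*sqrt(2)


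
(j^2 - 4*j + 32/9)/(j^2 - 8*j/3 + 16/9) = (3*j - 8)/(3*j - 4)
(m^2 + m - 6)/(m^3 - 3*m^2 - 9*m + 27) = (m - 2)/(m^2 - 6*m + 9)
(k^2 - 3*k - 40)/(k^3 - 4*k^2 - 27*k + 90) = (k - 8)/(k^2 - 9*k + 18)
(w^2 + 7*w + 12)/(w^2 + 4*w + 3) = (w + 4)/(w + 1)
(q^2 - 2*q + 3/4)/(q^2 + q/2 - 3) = (q - 1/2)/(q + 2)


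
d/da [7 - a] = -1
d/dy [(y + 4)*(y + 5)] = 2*y + 9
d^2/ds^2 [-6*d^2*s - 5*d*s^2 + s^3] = -10*d + 6*s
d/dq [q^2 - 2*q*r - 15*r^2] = 2*q - 2*r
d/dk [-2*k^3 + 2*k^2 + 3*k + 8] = -6*k^2 + 4*k + 3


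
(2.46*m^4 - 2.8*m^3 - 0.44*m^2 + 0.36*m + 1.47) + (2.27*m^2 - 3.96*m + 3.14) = 2.46*m^4 - 2.8*m^3 + 1.83*m^2 - 3.6*m + 4.61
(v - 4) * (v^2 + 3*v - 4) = v^3 - v^2 - 16*v + 16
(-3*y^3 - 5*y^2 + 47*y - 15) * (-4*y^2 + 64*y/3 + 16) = 12*y^5 - 44*y^4 - 1028*y^3/3 + 2948*y^2/3 + 432*y - 240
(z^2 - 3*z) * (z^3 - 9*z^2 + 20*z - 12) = z^5 - 12*z^4 + 47*z^3 - 72*z^2 + 36*z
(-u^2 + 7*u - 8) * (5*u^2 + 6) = -5*u^4 + 35*u^3 - 46*u^2 + 42*u - 48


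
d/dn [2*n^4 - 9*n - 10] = 8*n^3 - 9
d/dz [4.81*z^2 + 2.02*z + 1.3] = 9.62*z + 2.02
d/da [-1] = 0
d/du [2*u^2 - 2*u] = 4*u - 2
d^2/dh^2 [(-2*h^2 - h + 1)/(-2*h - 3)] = 16/(8*h^3 + 36*h^2 + 54*h + 27)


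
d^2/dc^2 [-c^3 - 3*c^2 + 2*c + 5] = -6*c - 6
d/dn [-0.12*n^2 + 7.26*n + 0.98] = 7.26 - 0.24*n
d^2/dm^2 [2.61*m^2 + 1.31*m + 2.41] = 5.22000000000000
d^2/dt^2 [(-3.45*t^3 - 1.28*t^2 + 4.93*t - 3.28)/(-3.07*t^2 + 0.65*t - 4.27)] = (1.4210854715202e-14*t^4 - 175.357194*t^3 + 27.35283*t^2 + 725.910852*t - 63.91299)/(28.934443*t^6 - 18.378555*t^5 + 124.624194*t^4 - 51.399335*t^3 + 173.337234*t^2 - 35.554155*t + 77.854483)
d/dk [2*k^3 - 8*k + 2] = 6*k^2 - 8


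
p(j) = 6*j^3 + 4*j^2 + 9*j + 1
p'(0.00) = 9.00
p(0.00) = 1.00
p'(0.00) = 9.00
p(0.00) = 1.00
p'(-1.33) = 30.20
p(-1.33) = -18.01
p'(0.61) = 20.58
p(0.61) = 9.34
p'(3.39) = 242.98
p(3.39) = 311.23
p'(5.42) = 581.14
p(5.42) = 1122.61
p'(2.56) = 147.44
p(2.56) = 150.92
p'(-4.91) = 403.67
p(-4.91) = -656.98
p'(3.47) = 253.50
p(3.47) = 331.09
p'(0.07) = 9.65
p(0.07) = 1.65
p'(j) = 18*j^2 + 8*j + 9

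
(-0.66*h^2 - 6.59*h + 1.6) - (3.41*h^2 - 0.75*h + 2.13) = -4.07*h^2 - 5.84*h - 0.53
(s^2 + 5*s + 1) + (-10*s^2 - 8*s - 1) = -9*s^2 - 3*s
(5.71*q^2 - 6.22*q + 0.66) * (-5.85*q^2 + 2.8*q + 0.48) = -33.4035*q^4 + 52.375*q^3 - 18.5362*q^2 - 1.1376*q + 0.3168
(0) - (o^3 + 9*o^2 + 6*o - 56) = -o^3 - 9*o^2 - 6*o + 56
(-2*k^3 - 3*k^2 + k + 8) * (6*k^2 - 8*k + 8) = -12*k^5 - 2*k^4 + 14*k^3 + 16*k^2 - 56*k + 64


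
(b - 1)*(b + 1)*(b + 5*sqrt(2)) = b^3 + 5*sqrt(2)*b^2 - b - 5*sqrt(2)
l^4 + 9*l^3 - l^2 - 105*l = l*(l - 3)*(l + 5)*(l + 7)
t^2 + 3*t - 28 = (t - 4)*(t + 7)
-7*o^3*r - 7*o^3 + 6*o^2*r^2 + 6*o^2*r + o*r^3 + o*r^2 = (-o + r)*(7*o + r)*(o*r + o)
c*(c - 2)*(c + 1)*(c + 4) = c^4 + 3*c^3 - 6*c^2 - 8*c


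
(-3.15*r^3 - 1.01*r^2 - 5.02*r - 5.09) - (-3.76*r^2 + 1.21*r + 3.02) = -3.15*r^3 + 2.75*r^2 - 6.23*r - 8.11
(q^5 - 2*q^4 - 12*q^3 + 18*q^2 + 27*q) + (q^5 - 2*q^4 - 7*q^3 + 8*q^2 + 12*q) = 2*q^5 - 4*q^4 - 19*q^3 + 26*q^2 + 39*q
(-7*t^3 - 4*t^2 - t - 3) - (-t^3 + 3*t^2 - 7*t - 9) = -6*t^3 - 7*t^2 + 6*t + 6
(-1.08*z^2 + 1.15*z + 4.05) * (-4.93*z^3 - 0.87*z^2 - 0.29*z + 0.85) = 5.3244*z^5 - 4.7299*z^4 - 20.6538*z^3 - 4.775*z^2 - 0.197*z + 3.4425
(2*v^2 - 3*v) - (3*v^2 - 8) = -v^2 - 3*v + 8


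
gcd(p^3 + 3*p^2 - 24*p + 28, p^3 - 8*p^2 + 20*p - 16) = p^2 - 4*p + 4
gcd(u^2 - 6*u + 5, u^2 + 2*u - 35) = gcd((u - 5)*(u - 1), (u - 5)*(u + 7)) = u - 5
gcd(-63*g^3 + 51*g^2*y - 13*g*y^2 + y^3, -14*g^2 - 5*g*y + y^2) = -7*g + y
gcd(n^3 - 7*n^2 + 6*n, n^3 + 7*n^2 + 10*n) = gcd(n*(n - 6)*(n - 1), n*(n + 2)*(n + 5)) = n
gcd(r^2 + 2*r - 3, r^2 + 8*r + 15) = r + 3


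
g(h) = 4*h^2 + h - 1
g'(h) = 8*h + 1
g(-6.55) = 164.06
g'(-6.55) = -51.40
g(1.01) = 4.09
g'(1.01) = 9.08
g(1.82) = 14.07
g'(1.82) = 15.56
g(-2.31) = 18.03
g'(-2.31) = -17.48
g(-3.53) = 45.31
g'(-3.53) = -27.24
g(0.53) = 0.65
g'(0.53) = 5.24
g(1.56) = 10.29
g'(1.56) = 13.48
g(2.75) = 32.00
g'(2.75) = 23.00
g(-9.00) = 314.00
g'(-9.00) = -71.00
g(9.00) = 332.00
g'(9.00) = 73.00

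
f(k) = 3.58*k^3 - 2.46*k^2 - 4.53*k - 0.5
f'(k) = 10.74*k^2 - 4.92*k - 4.53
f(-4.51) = -358.51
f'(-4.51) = 236.11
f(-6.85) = -1235.58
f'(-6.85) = 533.12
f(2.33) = 20.87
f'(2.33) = 42.31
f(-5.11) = -519.28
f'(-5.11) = 301.06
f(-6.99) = -1311.72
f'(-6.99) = 554.62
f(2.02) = 9.82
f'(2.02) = 29.36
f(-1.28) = -6.24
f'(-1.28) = 19.36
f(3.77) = 139.28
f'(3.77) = 129.57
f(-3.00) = -105.71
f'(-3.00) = 106.89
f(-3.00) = -105.71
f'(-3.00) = 106.89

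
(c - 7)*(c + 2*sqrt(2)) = c^2 - 7*c + 2*sqrt(2)*c - 14*sqrt(2)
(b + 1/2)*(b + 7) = b^2 + 15*b/2 + 7/2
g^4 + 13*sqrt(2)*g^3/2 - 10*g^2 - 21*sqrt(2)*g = g*(g - 3*sqrt(2)/2)*(g + sqrt(2))*(g + 7*sqrt(2))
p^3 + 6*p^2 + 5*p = p*(p + 1)*(p + 5)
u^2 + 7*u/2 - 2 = (u - 1/2)*(u + 4)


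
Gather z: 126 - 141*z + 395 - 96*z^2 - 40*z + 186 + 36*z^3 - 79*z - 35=36*z^3 - 96*z^2 - 260*z + 672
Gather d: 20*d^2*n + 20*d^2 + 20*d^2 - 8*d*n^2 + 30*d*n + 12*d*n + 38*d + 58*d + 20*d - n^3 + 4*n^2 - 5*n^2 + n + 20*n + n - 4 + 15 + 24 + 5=d^2*(20*n + 40) + d*(-8*n^2 + 42*n + 116) - n^3 - n^2 + 22*n + 40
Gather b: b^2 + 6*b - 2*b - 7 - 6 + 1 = b^2 + 4*b - 12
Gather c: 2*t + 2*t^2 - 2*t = 2*t^2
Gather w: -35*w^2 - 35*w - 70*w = -35*w^2 - 105*w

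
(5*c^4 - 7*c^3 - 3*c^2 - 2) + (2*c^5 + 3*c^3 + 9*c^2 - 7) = 2*c^5 + 5*c^4 - 4*c^3 + 6*c^2 - 9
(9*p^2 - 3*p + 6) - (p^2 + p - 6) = 8*p^2 - 4*p + 12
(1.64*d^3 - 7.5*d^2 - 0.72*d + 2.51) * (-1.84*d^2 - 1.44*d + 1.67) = -3.0176*d^5 + 11.4384*d^4 + 14.8636*d^3 - 16.1066*d^2 - 4.8168*d + 4.1917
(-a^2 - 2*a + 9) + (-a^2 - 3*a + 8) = -2*a^2 - 5*a + 17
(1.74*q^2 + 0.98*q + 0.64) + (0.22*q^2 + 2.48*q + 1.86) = 1.96*q^2 + 3.46*q + 2.5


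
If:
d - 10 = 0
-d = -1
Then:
No Solution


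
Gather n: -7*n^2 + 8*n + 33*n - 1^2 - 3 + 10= -7*n^2 + 41*n + 6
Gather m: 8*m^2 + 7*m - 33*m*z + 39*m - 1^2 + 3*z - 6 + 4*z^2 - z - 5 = 8*m^2 + m*(46 - 33*z) + 4*z^2 + 2*z - 12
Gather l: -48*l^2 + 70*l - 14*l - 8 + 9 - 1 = -48*l^2 + 56*l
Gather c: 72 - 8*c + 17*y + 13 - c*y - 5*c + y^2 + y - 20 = c*(-y - 13) + y^2 + 18*y + 65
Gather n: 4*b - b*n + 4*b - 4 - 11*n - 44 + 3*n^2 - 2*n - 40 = 8*b + 3*n^2 + n*(-b - 13) - 88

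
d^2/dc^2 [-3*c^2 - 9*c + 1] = -6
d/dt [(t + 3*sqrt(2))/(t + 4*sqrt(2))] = sqrt(2)/(t + 4*sqrt(2))^2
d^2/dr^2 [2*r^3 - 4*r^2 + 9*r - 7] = 12*r - 8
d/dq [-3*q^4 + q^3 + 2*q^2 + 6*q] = -12*q^3 + 3*q^2 + 4*q + 6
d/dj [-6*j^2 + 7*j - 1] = 7 - 12*j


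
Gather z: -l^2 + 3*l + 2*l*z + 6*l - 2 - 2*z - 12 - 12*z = -l^2 + 9*l + z*(2*l - 14) - 14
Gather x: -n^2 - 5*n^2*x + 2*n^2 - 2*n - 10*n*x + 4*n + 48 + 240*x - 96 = n^2 + 2*n + x*(-5*n^2 - 10*n + 240) - 48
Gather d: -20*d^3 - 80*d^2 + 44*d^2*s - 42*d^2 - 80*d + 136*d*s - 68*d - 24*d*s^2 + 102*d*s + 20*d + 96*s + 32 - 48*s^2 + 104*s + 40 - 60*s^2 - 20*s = -20*d^3 + d^2*(44*s - 122) + d*(-24*s^2 + 238*s - 128) - 108*s^2 + 180*s + 72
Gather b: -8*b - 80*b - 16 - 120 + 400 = 264 - 88*b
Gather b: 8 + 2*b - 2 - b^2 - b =-b^2 + b + 6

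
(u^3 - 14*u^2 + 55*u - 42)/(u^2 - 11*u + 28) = (u^2 - 7*u + 6)/(u - 4)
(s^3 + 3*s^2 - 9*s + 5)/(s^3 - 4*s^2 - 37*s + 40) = (s - 1)/(s - 8)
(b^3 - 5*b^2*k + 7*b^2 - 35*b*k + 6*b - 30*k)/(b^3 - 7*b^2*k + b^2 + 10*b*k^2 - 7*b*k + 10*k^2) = (b + 6)/(b - 2*k)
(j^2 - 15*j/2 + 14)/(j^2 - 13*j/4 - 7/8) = 4*(j - 4)/(4*j + 1)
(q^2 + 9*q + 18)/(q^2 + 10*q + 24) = (q + 3)/(q + 4)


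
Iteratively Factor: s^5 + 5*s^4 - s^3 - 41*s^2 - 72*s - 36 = (s + 3)*(s^4 + 2*s^3 - 7*s^2 - 20*s - 12) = (s + 2)*(s + 3)*(s^3 - 7*s - 6) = (s - 3)*(s + 2)*(s + 3)*(s^2 + 3*s + 2) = (s - 3)*(s + 2)^2*(s + 3)*(s + 1)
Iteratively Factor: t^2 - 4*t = (t - 4)*(t)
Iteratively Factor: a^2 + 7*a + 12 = (a + 3)*(a + 4)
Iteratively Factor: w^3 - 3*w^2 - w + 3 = (w + 1)*(w^2 - 4*w + 3) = (w - 3)*(w + 1)*(w - 1)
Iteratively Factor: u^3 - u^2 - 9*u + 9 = (u - 3)*(u^2 + 2*u - 3) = (u - 3)*(u + 3)*(u - 1)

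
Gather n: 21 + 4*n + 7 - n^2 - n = -n^2 + 3*n + 28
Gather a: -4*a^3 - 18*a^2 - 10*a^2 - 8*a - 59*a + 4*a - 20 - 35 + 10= -4*a^3 - 28*a^2 - 63*a - 45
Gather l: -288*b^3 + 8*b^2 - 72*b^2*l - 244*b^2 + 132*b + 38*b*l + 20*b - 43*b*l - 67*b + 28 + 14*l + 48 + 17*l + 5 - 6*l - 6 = -288*b^3 - 236*b^2 + 85*b + l*(-72*b^2 - 5*b + 25) + 75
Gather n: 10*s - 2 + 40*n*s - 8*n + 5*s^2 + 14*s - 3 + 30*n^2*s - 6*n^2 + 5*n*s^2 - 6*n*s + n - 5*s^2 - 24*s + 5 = n^2*(30*s - 6) + n*(5*s^2 + 34*s - 7)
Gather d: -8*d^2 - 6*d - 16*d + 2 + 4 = -8*d^2 - 22*d + 6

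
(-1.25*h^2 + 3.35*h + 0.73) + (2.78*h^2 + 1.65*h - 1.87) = 1.53*h^2 + 5.0*h - 1.14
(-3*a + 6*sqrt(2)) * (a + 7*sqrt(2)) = -3*a^2 - 15*sqrt(2)*a + 84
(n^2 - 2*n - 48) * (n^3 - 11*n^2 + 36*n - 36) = n^5 - 13*n^4 + 10*n^3 + 420*n^2 - 1656*n + 1728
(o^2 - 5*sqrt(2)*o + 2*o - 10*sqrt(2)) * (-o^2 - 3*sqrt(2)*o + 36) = -o^4 - 2*o^3 + 2*sqrt(2)*o^3 + 4*sqrt(2)*o^2 + 66*o^2 - 180*sqrt(2)*o + 132*o - 360*sqrt(2)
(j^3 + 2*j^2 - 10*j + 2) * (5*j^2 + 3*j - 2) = 5*j^5 + 13*j^4 - 46*j^3 - 24*j^2 + 26*j - 4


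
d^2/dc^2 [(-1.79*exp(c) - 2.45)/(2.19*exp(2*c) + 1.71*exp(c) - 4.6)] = (-8.585019*exp(4*c) - 40.298409*exp(3*c) - 135.719775*exp(2*c) - 119.969385*exp(c) - 57.1481)*exp(c)/(10.503459*exp(6*c) + 24.603993*exp(5*c) - 46.974843*exp(4*c) - 98.359029*exp(3*c) + 98.66862*exp(2*c) + 108.5508*exp(c) - 97.336)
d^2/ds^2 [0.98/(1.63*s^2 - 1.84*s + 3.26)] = (-5.207524*s^2 + 5.878432*s + 0.98*(3.26*s - 1.84)*(6.52*s - 3.68) - 10.415048)/(1.63*s^2 - 1.84*s + 3.26)^3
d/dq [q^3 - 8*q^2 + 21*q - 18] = 3*q^2 - 16*q + 21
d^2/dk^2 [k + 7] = 0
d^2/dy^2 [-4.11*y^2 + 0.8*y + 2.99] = -8.22000000000000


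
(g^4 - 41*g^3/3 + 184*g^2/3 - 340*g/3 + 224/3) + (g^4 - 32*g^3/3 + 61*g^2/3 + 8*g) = 2*g^4 - 73*g^3/3 + 245*g^2/3 - 316*g/3 + 224/3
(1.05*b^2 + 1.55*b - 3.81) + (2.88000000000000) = 1.05*b^2 + 1.55*b - 0.93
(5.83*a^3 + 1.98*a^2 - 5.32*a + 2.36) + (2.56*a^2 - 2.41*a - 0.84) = 5.83*a^3 + 4.54*a^2 - 7.73*a + 1.52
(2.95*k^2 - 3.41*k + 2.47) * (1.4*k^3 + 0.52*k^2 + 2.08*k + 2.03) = 4.13*k^5 - 3.24*k^4 + 7.8208*k^3 + 0.180099999999999*k^2 - 1.7847*k + 5.0141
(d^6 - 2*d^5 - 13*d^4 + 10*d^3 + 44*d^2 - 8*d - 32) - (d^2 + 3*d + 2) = d^6 - 2*d^5 - 13*d^4 + 10*d^3 + 43*d^2 - 11*d - 34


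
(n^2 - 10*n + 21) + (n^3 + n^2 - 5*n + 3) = n^3 + 2*n^2 - 15*n + 24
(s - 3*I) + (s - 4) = 2*s - 4 - 3*I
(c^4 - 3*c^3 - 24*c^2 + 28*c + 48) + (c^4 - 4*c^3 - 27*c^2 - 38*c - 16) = 2*c^4 - 7*c^3 - 51*c^2 - 10*c + 32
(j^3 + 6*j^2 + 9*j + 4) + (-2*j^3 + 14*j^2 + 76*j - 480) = -j^3 + 20*j^2 + 85*j - 476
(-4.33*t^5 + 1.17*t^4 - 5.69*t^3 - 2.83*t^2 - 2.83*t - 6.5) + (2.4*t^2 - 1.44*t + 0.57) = -4.33*t^5 + 1.17*t^4 - 5.69*t^3 - 0.43*t^2 - 4.27*t - 5.93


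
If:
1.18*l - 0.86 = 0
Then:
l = 0.73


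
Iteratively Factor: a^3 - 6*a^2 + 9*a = (a)*(a^2 - 6*a + 9) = a*(a - 3)*(a - 3)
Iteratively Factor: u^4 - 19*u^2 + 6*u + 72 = (u - 3)*(u^3 + 3*u^2 - 10*u - 24) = (u - 3)^2*(u^2 + 6*u + 8) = (u - 3)^2*(u + 4)*(u + 2)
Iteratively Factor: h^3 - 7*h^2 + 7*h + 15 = (h + 1)*(h^2 - 8*h + 15) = (h - 5)*(h + 1)*(h - 3)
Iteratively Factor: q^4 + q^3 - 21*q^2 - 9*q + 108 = (q - 3)*(q^3 + 4*q^2 - 9*q - 36) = (q - 3)^2*(q^2 + 7*q + 12) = (q - 3)^2*(q + 3)*(q + 4)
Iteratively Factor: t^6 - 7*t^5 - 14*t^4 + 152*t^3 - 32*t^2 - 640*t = (t - 4)*(t^5 - 3*t^4 - 26*t^3 + 48*t^2 + 160*t) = (t - 5)*(t - 4)*(t^4 + 2*t^3 - 16*t^2 - 32*t) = t*(t - 5)*(t - 4)*(t^3 + 2*t^2 - 16*t - 32) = t*(t - 5)*(t - 4)^2*(t^2 + 6*t + 8) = t*(t - 5)*(t - 4)^2*(t + 4)*(t + 2)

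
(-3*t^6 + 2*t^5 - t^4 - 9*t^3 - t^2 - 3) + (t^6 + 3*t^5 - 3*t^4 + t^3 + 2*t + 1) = -2*t^6 + 5*t^5 - 4*t^4 - 8*t^3 - t^2 + 2*t - 2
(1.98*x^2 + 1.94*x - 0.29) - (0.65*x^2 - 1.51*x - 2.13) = 1.33*x^2 + 3.45*x + 1.84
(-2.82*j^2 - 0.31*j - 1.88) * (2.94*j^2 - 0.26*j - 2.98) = -8.2908*j^4 - 0.1782*j^3 + 2.957*j^2 + 1.4126*j + 5.6024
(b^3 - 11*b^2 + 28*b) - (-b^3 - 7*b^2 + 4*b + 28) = 2*b^3 - 4*b^2 + 24*b - 28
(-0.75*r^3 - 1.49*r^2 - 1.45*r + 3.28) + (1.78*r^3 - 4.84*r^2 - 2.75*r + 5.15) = 1.03*r^3 - 6.33*r^2 - 4.2*r + 8.43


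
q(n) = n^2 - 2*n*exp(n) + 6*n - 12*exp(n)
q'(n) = -2*n*exp(n) + 2*n - 14*exp(n) + 6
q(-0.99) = -8.68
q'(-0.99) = -0.45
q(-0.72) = -8.94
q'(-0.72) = -1.55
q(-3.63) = -8.73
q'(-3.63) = -1.44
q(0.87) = -26.82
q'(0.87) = -29.83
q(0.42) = -16.85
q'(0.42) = -15.75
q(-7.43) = 10.63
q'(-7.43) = -8.86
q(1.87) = -87.41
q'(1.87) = -105.36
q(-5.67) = -1.87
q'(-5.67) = -5.35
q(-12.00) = 72.00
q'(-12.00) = -18.00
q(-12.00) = 72.00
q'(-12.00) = -18.00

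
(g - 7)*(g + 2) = g^2 - 5*g - 14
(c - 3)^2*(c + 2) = c^3 - 4*c^2 - 3*c + 18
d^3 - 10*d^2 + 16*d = d*(d - 8)*(d - 2)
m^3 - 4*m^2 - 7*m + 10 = (m - 5)*(m - 1)*(m + 2)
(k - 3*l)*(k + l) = k^2 - 2*k*l - 3*l^2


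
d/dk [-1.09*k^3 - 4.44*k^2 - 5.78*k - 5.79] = -3.27*k^2 - 8.88*k - 5.78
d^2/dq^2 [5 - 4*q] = 0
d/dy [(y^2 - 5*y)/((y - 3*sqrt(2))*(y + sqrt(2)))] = (-2*sqrt(2)*y^2 + 5*y^2 - 12*y + 30)/(y^4 - 4*sqrt(2)*y^3 - 4*y^2 + 24*sqrt(2)*y + 36)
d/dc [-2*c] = -2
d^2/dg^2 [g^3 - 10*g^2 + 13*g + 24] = 6*g - 20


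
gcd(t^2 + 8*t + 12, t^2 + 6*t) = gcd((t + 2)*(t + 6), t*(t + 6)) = t + 6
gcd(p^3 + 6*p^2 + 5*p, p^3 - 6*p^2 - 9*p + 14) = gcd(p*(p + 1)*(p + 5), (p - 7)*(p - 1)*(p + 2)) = 1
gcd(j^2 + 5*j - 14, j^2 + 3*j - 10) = j - 2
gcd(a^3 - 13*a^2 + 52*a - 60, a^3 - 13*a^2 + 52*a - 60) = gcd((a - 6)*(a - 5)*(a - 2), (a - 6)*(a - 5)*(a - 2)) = a^3 - 13*a^2 + 52*a - 60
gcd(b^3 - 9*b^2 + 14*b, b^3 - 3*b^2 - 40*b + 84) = b^2 - 9*b + 14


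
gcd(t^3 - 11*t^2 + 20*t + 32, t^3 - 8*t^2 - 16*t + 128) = t^2 - 12*t + 32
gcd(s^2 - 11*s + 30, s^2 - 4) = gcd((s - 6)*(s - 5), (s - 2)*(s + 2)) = 1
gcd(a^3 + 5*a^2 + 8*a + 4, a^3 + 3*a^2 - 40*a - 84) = a + 2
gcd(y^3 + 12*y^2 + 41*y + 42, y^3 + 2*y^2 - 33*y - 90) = y + 3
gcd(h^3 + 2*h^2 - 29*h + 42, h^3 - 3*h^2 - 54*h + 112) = h^2 + 5*h - 14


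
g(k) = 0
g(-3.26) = 0.00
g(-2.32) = 0.00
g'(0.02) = 0.00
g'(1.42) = 0.00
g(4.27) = 0.00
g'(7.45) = 0.00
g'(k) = 0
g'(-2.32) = 0.00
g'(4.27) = 0.00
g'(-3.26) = 0.00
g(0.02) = 0.00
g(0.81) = 0.00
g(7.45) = 0.00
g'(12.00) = 0.00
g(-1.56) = 0.00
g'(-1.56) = 0.00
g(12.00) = 0.00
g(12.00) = 0.00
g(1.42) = 0.00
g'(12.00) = 0.00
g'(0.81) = 0.00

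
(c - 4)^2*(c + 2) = c^3 - 6*c^2 + 32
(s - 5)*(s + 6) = s^2 + s - 30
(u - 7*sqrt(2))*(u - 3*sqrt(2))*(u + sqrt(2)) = u^3 - 9*sqrt(2)*u^2 + 22*u + 42*sqrt(2)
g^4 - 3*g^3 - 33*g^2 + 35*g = g*(g - 7)*(g - 1)*(g + 5)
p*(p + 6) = p^2 + 6*p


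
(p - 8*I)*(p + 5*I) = p^2 - 3*I*p + 40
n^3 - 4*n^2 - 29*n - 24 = (n - 8)*(n + 1)*(n + 3)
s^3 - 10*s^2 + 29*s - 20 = (s - 5)*(s - 4)*(s - 1)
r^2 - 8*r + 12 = (r - 6)*(r - 2)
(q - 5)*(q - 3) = q^2 - 8*q + 15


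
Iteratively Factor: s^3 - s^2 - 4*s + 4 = (s - 2)*(s^2 + s - 2) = (s - 2)*(s + 2)*(s - 1)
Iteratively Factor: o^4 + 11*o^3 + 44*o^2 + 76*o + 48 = (o + 4)*(o^3 + 7*o^2 + 16*o + 12) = (o + 2)*(o + 4)*(o^2 + 5*o + 6) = (o + 2)^2*(o + 4)*(o + 3)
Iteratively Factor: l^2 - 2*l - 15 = (l - 5)*(l + 3)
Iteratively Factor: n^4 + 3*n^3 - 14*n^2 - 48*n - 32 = (n + 4)*(n^3 - n^2 - 10*n - 8) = (n + 1)*(n + 4)*(n^2 - 2*n - 8) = (n + 1)*(n + 2)*(n + 4)*(n - 4)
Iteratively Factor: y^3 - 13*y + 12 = (y - 1)*(y^2 + y - 12) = (y - 3)*(y - 1)*(y + 4)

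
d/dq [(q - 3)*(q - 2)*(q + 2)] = 3*q^2 - 6*q - 4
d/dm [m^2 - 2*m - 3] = 2*m - 2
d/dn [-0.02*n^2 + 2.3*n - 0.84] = 2.3 - 0.04*n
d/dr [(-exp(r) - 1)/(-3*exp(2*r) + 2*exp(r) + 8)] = (-2*(exp(r) + 1)*(3*exp(r) - 1) + 3*exp(2*r) - 2*exp(r) - 8)*exp(r)/(-3*exp(2*r) + 2*exp(r) + 8)^2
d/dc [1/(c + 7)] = -1/(c + 7)^2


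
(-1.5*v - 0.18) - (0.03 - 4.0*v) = 2.5*v - 0.21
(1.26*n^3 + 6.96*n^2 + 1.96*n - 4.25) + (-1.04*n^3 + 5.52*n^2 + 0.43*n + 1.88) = 0.22*n^3 + 12.48*n^2 + 2.39*n - 2.37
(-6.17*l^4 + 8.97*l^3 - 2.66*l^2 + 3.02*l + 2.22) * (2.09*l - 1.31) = -12.8953*l^5 + 26.83*l^4 - 17.3101*l^3 + 9.7964*l^2 + 0.6836*l - 2.9082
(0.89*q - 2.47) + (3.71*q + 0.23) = 4.6*q - 2.24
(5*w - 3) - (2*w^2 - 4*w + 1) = -2*w^2 + 9*w - 4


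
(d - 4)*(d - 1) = d^2 - 5*d + 4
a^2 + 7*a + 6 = (a + 1)*(a + 6)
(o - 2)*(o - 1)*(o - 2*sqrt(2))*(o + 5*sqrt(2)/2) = o^4 - 3*o^3 + sqrt(2)*o^3/2 - 8*o^2 - 3*sqrt(2)*o^2/2 + sqrt(2)*o + 30*o - 20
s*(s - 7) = s^2 - 7*s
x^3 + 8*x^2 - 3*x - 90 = (x - 3)*(x + 5)*(x + 6)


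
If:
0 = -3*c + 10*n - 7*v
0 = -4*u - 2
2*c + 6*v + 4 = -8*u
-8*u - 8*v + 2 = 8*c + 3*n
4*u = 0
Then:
No Solution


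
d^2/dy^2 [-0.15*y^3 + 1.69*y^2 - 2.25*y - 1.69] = 3.38 - 0.9*y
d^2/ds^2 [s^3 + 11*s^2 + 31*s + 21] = 6*s + 22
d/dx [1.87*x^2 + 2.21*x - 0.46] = 3.74*x + 2.21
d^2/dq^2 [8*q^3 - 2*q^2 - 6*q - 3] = 48*q - 4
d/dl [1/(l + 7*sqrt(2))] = -1/(l + 7*sqrt(2))^2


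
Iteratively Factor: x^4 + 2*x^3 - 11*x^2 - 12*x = (x - 3)*(x^3 + 5*x^2 + 4*x) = (x - 3)*(x + 4)*(x^2 + x) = (x - 3)*(x + 1)*(x + 4)*(x)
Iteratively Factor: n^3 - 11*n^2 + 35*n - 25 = (n - 1)*(n^2 - 10*n + 25) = (n - 5)*(n - 1)*(n - 5)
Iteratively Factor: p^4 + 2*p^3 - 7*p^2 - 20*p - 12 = (p + 1)*(p^3 + p^2 - 8*p - 12) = (p + 1)*(p + 2)*(p^2 - p - 6) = (p + 1)*(p + 2)^2*(p - 3)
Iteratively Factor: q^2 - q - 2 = (q - 2)*(q + 1)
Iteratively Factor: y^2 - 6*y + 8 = (y - 2)*(y - 4)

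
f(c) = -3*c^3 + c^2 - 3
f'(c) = -9*c^2 + 2*c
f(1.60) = -12.73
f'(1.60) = -19.84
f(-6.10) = 715.15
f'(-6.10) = -347.09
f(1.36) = -8.70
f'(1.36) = -13.93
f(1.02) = -5.14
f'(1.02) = -7.32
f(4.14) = -198.73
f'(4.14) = -145.98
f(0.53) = -3.17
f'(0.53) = -1.47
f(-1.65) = 13.20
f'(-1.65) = -27.80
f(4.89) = -329.88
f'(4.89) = -205.43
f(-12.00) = 5325.00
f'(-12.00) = -1320.00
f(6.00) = -615.00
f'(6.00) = -312.00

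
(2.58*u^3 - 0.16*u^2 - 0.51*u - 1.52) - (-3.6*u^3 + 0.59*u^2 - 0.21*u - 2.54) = 6.18*u^3 - 0.75*u^2 - 0.3*u + 1.02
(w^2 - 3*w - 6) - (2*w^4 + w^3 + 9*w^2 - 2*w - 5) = -2*w^4 - w^3 - 8*w^2 - w - 1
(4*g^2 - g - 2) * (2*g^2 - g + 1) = 8*g^4 - 6*g^3 + g^2 + g - 2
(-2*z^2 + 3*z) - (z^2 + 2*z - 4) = -3*z^2 + z + 4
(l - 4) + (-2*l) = -l - 4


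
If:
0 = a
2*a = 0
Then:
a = 0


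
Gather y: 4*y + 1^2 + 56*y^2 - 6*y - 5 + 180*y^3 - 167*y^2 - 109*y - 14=180*y^3 - 111*y^2 - 111*y - 18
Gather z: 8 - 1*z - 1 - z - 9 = -2*z - 2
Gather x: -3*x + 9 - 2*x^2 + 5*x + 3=-2*x^2 + 2*x + 12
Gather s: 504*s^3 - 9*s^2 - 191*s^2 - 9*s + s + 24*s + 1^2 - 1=504*s^3 - 200*s^2 + 16*s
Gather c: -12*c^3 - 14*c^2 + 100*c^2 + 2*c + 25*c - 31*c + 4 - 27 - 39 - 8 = -12*c^3 + 86*c^2 - 4*c - 70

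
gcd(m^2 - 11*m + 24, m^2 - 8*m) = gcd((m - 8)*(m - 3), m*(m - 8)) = m - 8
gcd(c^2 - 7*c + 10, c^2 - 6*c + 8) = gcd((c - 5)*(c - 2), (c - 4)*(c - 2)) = c - 2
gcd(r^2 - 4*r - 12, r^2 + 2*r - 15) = 1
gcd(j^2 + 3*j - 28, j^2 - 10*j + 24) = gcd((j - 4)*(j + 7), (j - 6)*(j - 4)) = j - 4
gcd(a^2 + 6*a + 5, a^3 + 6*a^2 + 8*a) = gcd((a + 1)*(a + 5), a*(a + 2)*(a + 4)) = 1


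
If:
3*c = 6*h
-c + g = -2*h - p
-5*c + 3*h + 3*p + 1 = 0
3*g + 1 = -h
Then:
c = 2/3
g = -4/9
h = 1/3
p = 4/9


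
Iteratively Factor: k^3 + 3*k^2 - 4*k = (k)*(k^2 + 3*k - 4) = k*(k + 4)*(k - 1)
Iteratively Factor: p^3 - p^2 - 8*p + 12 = (p + 3)*(p^2 - 4*p + 4) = (p - 2)*(p + 3)*(p - 2)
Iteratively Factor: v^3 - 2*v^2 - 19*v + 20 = (v - 1)*(v^2 - v - 20) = (v - 5)*(v - 1)*(v + 4)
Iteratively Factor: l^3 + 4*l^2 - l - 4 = (l + 1)*(l^2 + 3*l - 4) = (l - 1)*(l + 1)*(l + 4)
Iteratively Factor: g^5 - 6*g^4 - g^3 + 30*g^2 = (g)*(g^4 - 6*g^3 - g^2 + 30*g) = g*(g - 5)*(g^3 - g^2 - 6*g) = g*(g - 5)*(g + 2)*(g^2 - 3*g) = g*(g - 5)*(g - 3)*(g + 2)*(g)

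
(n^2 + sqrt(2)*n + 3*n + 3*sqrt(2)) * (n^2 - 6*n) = n^4 - 3*n^3 + sqrt(2)*n^3 - 18*n^2 - 3*sqrt(2)*n^2 - 18*sqrt(2)*n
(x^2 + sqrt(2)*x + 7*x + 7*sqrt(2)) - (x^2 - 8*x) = sqrt(2)*x + 15*x + 7*sqrt(2)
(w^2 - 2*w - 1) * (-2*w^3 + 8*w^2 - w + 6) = -2*w^5 + 12*w^4 - 15*w^3 - 11*w - 6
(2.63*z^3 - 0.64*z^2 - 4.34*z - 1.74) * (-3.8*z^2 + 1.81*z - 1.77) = -9.994*z^5 + 7.1923*z^4 + 10.6785*z^3 - 0.1106*z^2 + 4.5324*z + 3.0798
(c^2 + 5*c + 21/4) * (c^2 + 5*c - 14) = c^4 + 10*c^3 + 65*c^2/4 - 175*c/4 - 147/2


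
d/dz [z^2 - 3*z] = 2*z - 3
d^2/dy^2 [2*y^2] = 4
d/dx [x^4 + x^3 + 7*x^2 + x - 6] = 4*x^3 + 3*x^2 + 14*x + 1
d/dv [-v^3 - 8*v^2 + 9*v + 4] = -3*v^2 - 16*v + 9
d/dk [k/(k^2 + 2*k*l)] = -1/(k + 2*l)^2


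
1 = 1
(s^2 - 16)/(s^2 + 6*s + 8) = (s - 4)/(s + 2)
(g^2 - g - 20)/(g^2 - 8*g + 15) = (g + 4)/(g - 3)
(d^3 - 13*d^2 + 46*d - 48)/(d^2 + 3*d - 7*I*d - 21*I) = (d^3 - 13*d^2 + 46*d - 48)/(d^2 + d*(3 - 7*I) - 21*I)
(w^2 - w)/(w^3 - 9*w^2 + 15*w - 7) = w/(w^2 - 8*w + 7)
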